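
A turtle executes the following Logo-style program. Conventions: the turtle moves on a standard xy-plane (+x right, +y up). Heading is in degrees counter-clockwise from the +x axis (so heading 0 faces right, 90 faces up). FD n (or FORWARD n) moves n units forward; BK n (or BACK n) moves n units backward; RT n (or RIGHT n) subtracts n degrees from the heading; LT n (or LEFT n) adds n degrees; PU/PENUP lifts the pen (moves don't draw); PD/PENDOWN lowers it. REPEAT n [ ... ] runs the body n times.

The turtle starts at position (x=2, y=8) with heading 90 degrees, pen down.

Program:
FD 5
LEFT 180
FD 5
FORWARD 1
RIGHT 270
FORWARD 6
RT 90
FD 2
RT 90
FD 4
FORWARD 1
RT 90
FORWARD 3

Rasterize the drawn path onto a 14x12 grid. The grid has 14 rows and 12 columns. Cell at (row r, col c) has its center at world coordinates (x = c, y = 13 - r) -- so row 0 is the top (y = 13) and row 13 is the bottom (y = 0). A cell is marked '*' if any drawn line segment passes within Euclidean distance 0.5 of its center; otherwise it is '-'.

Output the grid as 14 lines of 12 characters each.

Segment 0: (2,8) -> (2,13)
Segment 1: (2,13) -> (2,8)
Segment 2: (2,8) -> (2,7)
Segment 3: (2,7) -> (8,7)
Segment 4: (8,7) -> (8,5)
Segment 5: (8,5) -> (4,5)
Segment 6: (4,5) -> (3,5)
Segment 7: (3,5) -> (3,8)

Answer: --*---------
--*---------
--*---------
--*---------
--*---------
--**--------
--*******---
---*----*---
---******---
------------
------------
------------
------------
------------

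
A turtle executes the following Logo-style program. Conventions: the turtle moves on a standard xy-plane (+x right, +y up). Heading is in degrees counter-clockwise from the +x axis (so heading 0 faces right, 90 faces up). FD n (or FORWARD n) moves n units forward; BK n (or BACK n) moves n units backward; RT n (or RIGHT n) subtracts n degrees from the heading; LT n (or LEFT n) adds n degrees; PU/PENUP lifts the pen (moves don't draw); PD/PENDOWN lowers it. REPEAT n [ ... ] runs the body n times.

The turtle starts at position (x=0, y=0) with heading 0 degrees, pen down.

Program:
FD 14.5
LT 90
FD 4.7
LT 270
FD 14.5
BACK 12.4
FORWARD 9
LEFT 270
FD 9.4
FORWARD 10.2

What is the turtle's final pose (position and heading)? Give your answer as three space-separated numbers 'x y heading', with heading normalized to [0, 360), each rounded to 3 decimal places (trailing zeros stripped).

Executing turtle program step by step:
Start: pos=(0,0), heading=0, pen down
FD 14.5: (0,0) -> (14.5,0) [heading=0, draw]
LT 90: heading 0 -> 90
FD 4.7: (14.5,0) -> (14.5,4.7) [heading=90, draw]
LT 270: heading 90 -> 0
FD 14.5: (14.5,4.7) -> (29,4.7) [heading=0, draw]
BK 12.4: (29,4.7) -> (16.6,4.7) [heading=0, draw]
FD 9: (16.6,4.7) -> (25.6,4.7) [heading=0, draw]
LT 270: heading 0 -> 270
FD 9.4: (25.6,4.7) -> (25.6,-4.7) [heading=270, draw]
FD 10.2: (25.6,-4.7) -> (25.6,-14.9) [heading=270, draw]
Final: pos=(25.6,-14.9), heading=270, 7 segment(s) drawn

Answer: 25.6 -14.9 270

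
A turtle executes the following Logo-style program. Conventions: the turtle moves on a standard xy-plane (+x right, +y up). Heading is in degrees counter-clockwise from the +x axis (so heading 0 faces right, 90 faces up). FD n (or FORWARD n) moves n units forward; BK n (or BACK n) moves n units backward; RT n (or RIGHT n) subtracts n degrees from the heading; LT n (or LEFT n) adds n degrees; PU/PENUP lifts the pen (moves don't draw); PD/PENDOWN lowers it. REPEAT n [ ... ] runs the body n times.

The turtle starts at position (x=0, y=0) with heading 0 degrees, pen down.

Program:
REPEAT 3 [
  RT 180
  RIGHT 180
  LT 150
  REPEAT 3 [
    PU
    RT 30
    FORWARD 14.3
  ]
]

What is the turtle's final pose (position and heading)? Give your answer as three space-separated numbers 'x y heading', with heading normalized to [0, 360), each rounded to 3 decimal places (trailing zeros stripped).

Executing turtle program step by step:
Start: pos=(0,0), heading=0, pen down
REPEAT 3 [
  -- iteration 1/3 --
  RT 180: heading 0 -> 180
  RT 180: heading 180 -> 0
  LT 150: heading 0 -> 150
  REPEAT 3 [
    -- iteration 1/3 --
    PU: pen up
    RT 30: heading 150 -> 120
    FD 14.3: (0,0) -> (-7.15,12.384) [heading=120, move]
    -- iteration 2/3 --
    PU: pen up
    RT 30: heading 120 -> 90
    FD 14.3: (-7.15,12.384) -> (-7.15,26.684) [heading=90, move]
    -- iteration 3/3 --
    PU: pen up
    RT 30: heading 90 -> 60
    FD 14.3: (-7.15,26.684) -> (0,39.068) [heading=60, move]
  ]
  -- iteration 2/3 --
  RT 180: heading 60 -> 240
  RT 180: heading 240 -> 60
  LT 150: heading 60 -> 210
  REPEAT 3 [
    -- iteration 1/3 --
    PU: pen up
    RT 30: heading 210 -> 180
    FD 14.3: (0,39.068) -> (-14.3,39.068) [heading=180, move]
    -- iteration 2/3 --
    PU: pen up
    RT 30: heading 180 -> 150
    FD 14.3: (-14.3,39.068) -> (-26.684,46.218) [heading=150, move]
    -- iteration 3/3 --
    PU: pen up
    RT 30: heading 150 -> 120
    FD 14.3: (-26.684,46.218) -> (-33.834,58.602) [heading=120, move]
  ]
  -- iteration 3/3 --
  RT 180: heading 120 -> 300
  RT 180: heading 300 -> 120
  LT 150: heading 120 -> 270
  REPEAT 3 [
    -- iteration 1/3 --
    PU: pen up
    RT 30: heading 270 -> 240
    FD 14.3: (-33.834,58.602) -> (-40.984,46.218) [heading=240, move]
    -- iteration 2/3 --
    PU: pen up
    RT 30: heading 240 -> 210
    FD 14.3: (-40.984,46.218) -> (-53.368,39.068) [heading=210, move]
    -- iteration 3/3 --
    PU: pen up
    RT 30: heading 210 -> 180
    FD 14.3: (-53.368,39.068) -> (-67.668,39.068) [heading=180, move]
  ]
]
Final: pos=(-67.668,39.068), heading=180, 0 segment(s) drawn

Answer: -67.668 39.068 180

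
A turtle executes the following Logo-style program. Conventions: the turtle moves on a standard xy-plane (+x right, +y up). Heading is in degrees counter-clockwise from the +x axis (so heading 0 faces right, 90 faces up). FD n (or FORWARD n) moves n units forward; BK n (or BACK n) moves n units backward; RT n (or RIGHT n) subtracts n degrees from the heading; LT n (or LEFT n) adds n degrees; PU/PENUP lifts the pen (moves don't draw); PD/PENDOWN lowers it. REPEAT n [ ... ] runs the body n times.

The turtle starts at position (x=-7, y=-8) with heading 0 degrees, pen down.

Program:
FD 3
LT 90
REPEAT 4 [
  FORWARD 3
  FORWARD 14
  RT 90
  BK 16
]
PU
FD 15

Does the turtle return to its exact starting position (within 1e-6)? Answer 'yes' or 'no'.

Executing turtle program step by step:
Start: pos=(-7,-8), heading=0, pen down
FD 3: (-7,-8) -> (-4,-8) [heading=0, draw]
LT 90: heading 0 -> 90
REPEAT 4 [
  -- iteration 1/4 --
  FD 3: (-4,-8) -> (-4,-5) [heading=90, draw]
  FD 14: (-4,-5) -> (-4,9) [heading=90, draw]
  RT 90: heading 90 -> 0
  BK 16: (-4,9) -> (-20,9) [heading=0, draw]
  -- iteration 2/4 --
  FD 3: (-20,9) -> (-17,9) [heading=0, draw]
  FD 14: (-17,9) -> (-3,9) [heading=0, draw]
  RT 90: heading 0 -> 270
  BK 16: (-3,9) -> (-3,25) [heading=270, draw]
  -- iteration 3/4 --
  FD 3: (-3,25) -> (-3,22) [heading=270, draw]
  FD 14: (-3,22) -> (-3,8) [heading=270, draw]
  RT 90: heading 270 -> 180
  BK 16: (-3,8) -> (13,8) [heading=180, draw]
  -- iteration 4/4 --
  FD 3: (13,8) -> (10,8) [heading=180, draw]
  FD 14: (10,8) -> (-4,8) [heading=180, draw]
  RT 90: heading 180 -> 90
  BK 16: (-4,8) -> (-4,-8) [heading=90, draw]
]
PU: pen up
FD 15: (-4,-8) -> (-4,7) [heading=90, move]
Final: pos=(-4,7), heading=90, 13 segment(s) drawn

Start position: (-7, -8)
Final position: (-4, 7)
Distance = 15.297; >= 1e-6 -> NOT closed

Answer: no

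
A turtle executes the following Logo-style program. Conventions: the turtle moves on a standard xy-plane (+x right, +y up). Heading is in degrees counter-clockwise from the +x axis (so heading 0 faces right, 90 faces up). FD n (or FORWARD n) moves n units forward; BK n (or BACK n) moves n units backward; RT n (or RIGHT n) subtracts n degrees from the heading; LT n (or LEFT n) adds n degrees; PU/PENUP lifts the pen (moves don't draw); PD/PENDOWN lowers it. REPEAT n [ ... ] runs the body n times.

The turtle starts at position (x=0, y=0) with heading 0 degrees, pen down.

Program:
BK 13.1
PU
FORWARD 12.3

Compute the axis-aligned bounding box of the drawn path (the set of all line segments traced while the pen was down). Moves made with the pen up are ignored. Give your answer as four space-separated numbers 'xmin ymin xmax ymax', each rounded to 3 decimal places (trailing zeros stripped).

Executing turtle program step by step:
Start: pos=(0,0), heading=0, pen down
BK 13.1: (0,0) -> (-13.1,0) [heading=0, draw]
PU: pen up
FD 12.3: (-13.1,0) -> (-0.8,0) [heading=0, move]
Final: pos=(-0.8,0), heading=0, 1 segment(s) drawn

Segment endpoints: x in {-13.1, 0}, y in {0}
xmin=-13.1, ymin=0, xmax=0, ymax=0

Answer: -13.1 0 0 0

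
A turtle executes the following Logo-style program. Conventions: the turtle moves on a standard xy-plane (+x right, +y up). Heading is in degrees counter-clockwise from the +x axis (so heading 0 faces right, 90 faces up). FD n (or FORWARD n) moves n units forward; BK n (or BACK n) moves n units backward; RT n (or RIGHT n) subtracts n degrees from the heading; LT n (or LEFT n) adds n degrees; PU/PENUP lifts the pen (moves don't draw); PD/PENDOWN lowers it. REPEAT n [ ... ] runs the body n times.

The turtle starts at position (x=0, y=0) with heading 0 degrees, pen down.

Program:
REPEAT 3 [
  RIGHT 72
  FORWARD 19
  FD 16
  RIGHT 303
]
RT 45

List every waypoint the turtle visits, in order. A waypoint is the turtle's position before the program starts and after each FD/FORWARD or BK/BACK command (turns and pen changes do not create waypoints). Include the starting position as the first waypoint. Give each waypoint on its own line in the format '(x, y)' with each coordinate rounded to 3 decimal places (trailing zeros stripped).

Executing turtle program step by step:
Start: pos=(0,0), heading=0, pen down
REPEAT 3 [
  -- iteration 1/3 --
  RT 72: heading 0 -> 288
  FD 19: (0,0) -> (5.871,-18.07) [heading=288, draw]
  FD 16: (5.871,-18.07) -> (10.816,-33.287) [heading=288, draw]
  RT 303: heading 288 -> 345
  -- iteration 2/3 --
  RT 72: heading 345 -> 273
  FD 19: (10.816,-33.287) -> (11.81,-52.261) [heading=273, draw]
  FD 16: (11.81,-52.261) -> (12.647,-68.239) [heading=273, draw]
  RT 303: heading 273 -> 330
  -- iteration 3/3 --
  RT 72: heading 330 -> 258
  FD 19: (12.647,-68.239) -> (8.697,-86.824) [heading=258, draw]
  FD 16: (8.697,-86.824) -> (5.37,-102.474) [heading=258, draw]
  RT 303: heading 258 -> 315
]
RT 45: heading 315 -> 270
Final: pos=(5.37,-102.474), heading=270, 6 segment(s) drawn
Waypoints (7 total):
(0, 0)
(5.871, -18.07)
(10.816, -33.287)
(11.81, -52.261)
(12.647, -68.239)
(8.697, -86.824)
(5.37, -102.474)

Answer: (0, 0)
(5.871, -18.07)
(10.816, -33.287)
(11.81, -52.261)
(12.647, -68.239)
(8.697, -86.824)
(5.37, -102.474)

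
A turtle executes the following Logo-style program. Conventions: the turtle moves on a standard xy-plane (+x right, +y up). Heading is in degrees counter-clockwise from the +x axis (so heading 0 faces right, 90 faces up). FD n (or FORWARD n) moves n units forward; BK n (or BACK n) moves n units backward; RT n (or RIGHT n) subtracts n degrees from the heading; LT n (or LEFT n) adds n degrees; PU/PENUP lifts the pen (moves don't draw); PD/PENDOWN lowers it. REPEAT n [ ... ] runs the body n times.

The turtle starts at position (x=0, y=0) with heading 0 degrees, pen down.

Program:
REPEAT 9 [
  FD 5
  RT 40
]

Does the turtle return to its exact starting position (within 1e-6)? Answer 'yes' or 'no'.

Answer: yes

Derivation:
Executing turtle program step by step:
Start: pos=(0,0), heading=0, pen down
REPEAT 9 [
  -- iteration 1/9 --
  FD 5: (0,0) -> (5,0) [heading=0, draw]
  RT 40: heading 0 -> 320
  -- iteration 2/9 --
  FD 5: (5,0) -> (8.83,-3.214) [heading=320, draw]
  RT 40: heading 320 -> 280
  -- iteration 3/9 --
  FD 5: (8.83,-3.214) -> (9.698,-8.138) [heading=280, draw]
  RT 40: heading 280 -> 240
  -- iteration 4/9 --
  FD 5: (9.698,-8.138) -> (7.198,-12.468) [heading=240, draw]
  RT 40: heading 240 -> 200
  -- iteration 5/9 --
  FD 5: (7.198,-12.468) -> (2.5,-14.178) [heading=200, draw]
  RT 40: heading 200 -> 160
  -- iteration 6/9 --
  FD 5: (2.5,-14.178) -> (-2.198,-12.468) [heading=160, draw]
  RT 40: heading 160 -> 120
  -- iteration 7/9 --
  FD 5: (-2.198,-12.468) -> (-4.698,-8.138) [heading=120, draw]
  RT 40: heading 120 -> 80
  -- iteration 8/9 --
  FD 5: (-4.698,-8.138) -> (-3.83,-3.214) [heading=80, draw]
  RT 40: heading 80 -> 40
  -- iteration 9/9 --
  FD 5: (-3.83,-3.214) -> (0,0) [heading=40, draw]
  RT 40: heading 40 -> 0
]
Final: pos=(0,0), heading=0, 9 segment(s) drawn

Start position: (0, 0)
Final position: (0, 0)
Distance = 0; < 1e-6 -> CLOSED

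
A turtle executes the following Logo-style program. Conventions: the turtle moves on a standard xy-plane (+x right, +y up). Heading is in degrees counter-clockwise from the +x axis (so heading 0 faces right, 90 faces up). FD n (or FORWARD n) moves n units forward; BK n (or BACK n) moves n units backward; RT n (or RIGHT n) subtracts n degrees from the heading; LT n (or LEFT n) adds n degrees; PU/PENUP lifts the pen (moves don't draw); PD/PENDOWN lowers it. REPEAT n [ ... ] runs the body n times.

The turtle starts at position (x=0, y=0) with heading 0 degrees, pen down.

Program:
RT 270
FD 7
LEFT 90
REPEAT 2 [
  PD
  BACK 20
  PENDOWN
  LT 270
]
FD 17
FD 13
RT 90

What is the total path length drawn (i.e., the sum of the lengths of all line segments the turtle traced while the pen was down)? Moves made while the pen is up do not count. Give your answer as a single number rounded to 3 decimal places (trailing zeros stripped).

Executing turtle program step by step:
Start: pos=(0,0), heading=0, pen down
RT 270: heading 0 -> 90
FD 7: (0,0) -> (0,7) [heading=90, draw]
LT 90: heading 90 -> 180
REPEAT 2 [
  -- iteration 1/2 --
  PD: pen down
  BK 20: (0,7) -> (20,7) [heading=180, draw]
  PD: pen down
  LT 270: heading 180 -> 90
  -- iteration 2/2 --
  PD: pen down
  BK 20: (20,7) -> (20,-13) [heading=90, draw]
  PD: pen down
  LT 270: heading 90 -> 0
]
FD 17: (20,-13) -> (37,-13) [heading=0, draw]
FD 13: (37,-13) -> (50,-13) [heading=0, draw]
RT 90: heading 0 -> 270
Final: pos=(50,-13), heading=270, 5 segment(s) drawn

Segment lengths:
  seg 1: (0,0) -> (0,7), length = 7
  seg 2: (0,7) -> (20,7), length = 20
  seg 3: (20,7) -> (20,-13), length = 20
  seg 4: (20,-13) -> (37,-13), length = 17
  seg 5: (37,-13) -> (50,-13), length = 13
Total = 77

Answer: 77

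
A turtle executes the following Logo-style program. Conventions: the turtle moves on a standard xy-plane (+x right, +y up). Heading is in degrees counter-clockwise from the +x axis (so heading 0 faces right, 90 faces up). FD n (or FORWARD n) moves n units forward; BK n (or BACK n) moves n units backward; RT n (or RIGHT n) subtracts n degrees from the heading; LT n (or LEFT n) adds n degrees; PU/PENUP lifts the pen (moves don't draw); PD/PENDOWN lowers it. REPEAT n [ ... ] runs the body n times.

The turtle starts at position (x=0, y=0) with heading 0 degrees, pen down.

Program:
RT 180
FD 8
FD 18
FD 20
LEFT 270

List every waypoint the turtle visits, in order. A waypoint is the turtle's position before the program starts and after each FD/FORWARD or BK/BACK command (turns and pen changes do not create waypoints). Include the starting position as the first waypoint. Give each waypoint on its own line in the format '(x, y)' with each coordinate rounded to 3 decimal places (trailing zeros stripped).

Executing turtle program step by step:
Start: pos=(0,0), heading=0, pen down
RT 180: heading 0 -> 180
FD 8: (0,0) -> (-8,0) [heading=180, draw]
FD 18: (-8,0) -> (-26,0) [heading=180, draw]
FD 20: (-26,0) -> (-46,0) [heading=180, draw]
LT 270: heading 180 -> 90
Final: pos=(-46,0), heading=90, 3 segment(s) drawn
Waypoints (4 total):
(0, 0)
(-8, 0)
(-26, 0)
(-46, 0)

Answer: (0, 0)
(-8, 0)
(-26, 0)
(-46, 0)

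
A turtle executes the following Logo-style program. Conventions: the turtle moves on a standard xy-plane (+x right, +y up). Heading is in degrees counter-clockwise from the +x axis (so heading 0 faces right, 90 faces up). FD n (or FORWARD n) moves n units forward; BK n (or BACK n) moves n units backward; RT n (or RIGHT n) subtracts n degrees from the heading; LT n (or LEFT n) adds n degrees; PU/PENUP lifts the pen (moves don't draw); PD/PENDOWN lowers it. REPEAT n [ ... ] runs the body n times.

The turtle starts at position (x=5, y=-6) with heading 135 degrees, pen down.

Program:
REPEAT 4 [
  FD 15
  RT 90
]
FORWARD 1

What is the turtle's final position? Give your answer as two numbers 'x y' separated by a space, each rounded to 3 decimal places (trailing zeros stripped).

Executing turtle program step by step:
Start: pos=(5,-6), heading=135, pen down
REPEAT 4 [
  -- iteration 1/4 --
  FD 15: (5,-6) -> (-5.607,4.607) [heading=135, draw]
  RT 90: heading 135 -> 45
  -- iteration 2/4 --
  FD 15: (-5.607,4.607) -> (5,15.213) [heading=45, draw]
  RT 90: heading 45 -> 315
  -- iteration 3/4 --
  FD 15: (5,15.213) -> (15.607,4.607) [heading=315, draw]
  RT 90: heading 315 -> 225
  -- iteration 4/4 --
  FD 15: (15.607,4.607) -> (5,-6) [heading=225, draw]
  RT 90: heading 225 -> 135
]
FD 1: (5,-6) -> (4.293,-5.293) [heading=135, draw]
Final: pos=(4.293,-5.293), heading=135, 5 segment(s) drawn

Answer: 4.293 -5.293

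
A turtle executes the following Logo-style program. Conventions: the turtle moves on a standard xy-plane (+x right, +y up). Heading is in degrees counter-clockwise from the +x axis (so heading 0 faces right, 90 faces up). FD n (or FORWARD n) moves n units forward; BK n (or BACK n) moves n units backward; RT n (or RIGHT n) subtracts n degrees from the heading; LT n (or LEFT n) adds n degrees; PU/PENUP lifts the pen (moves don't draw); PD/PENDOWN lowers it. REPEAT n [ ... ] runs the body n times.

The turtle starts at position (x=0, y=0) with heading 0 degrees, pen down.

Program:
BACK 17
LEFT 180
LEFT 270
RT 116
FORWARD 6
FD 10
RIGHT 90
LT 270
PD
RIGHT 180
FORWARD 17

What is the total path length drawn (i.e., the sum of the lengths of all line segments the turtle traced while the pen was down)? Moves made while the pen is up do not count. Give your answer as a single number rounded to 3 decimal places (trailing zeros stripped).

Answer: 50

Derivation:
Executing turtle program step by step:
Start: pos=(0,0), heading=0, pen down
BK 17: (0,0) -> (-17,0) [heading=0, draw]
LT 180: heading 0 -> 180
LT 270: heading 180 -> 90
RT 116: heading 90 -> 334
FD 6: (-17,0) -> (-11.607,-2.63) [heading=334, draw]
FD 10: (-11.607,-2.63) -> (-2.619,-7.014) [heading=334, draw]
RT 90: heading 334 -> 244
LT 270: heading 244 -> 154
PD: pen down
RT 180: heading 154 -> 334
FD 17: (-2.619,-7.014) -> (12.66,-14.466) [heading=334, draw]
Final: pos=(12.66,-14.466), heading=334, 4 segment(s) drawn

Segment lengths:
  seg 1: (0,0) -> (-17,0), length = 17
  seg 2: (-17,0) -> (-11.607,-2.63), length = 6
  seg 3: (-11.607,-2.63) -> (-2.619,-7.014), length = 10
  seg 4: (-2.619,-7.014) -> (12.66,-14.466), length = 17
Total = 50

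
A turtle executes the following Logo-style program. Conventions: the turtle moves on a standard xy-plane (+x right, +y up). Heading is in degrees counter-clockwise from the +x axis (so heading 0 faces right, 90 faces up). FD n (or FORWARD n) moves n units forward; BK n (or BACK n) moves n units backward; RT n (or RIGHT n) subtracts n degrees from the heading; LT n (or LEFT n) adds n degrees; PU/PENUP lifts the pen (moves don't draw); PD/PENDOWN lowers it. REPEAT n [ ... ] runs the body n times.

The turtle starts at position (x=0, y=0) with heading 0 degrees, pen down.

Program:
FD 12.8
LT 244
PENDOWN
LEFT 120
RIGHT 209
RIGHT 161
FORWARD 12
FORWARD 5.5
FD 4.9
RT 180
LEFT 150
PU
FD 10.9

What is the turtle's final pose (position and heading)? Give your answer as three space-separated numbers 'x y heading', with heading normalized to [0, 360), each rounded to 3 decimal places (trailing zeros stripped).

Executing turtle program step by step:
Start: pos=(0,0), heading=0, pen down
FD 12.8: (0,0) -> (12.8,0) [heading=0, draw]
LT 244: heading 0 -> 244
PD: pen down
LT 120: heading 244 -> 4
RT 209: heading 4 -> 155
RT 161: heading 155 -> 354
FD 12: (12.8,0) -> (24.734,-1.254) [heading=354, draw]
FD 5.5: (24.734,-1.254) -> (30.204,-1.829) [heading=354, draw]
FD 4.9: (30.204,-1.829) -> (35.077,-2.341) [heading=354, draw]
RT 180: heading 354 -> 174
LT 150: heading 174 -> 324
PU: pen up
FD 10.9: (35.077,-2.341) -> (43.896,-8.748) [heading=324, move]
Final: pos=(43.896,-8.748), heading=324, 4 segment(s) drawn

Answer: 43.896 -8.748 324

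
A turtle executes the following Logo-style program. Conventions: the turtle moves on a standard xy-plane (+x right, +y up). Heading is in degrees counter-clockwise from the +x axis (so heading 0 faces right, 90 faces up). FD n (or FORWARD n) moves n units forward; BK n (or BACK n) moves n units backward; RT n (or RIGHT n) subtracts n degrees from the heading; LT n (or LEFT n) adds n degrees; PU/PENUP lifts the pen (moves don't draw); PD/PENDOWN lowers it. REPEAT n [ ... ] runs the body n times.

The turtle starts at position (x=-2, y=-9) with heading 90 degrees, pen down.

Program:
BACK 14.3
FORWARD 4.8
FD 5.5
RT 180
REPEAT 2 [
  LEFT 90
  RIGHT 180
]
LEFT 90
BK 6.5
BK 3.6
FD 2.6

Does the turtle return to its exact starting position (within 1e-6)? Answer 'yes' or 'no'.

Executing turtle program step by step:
Start: pos=(-2,-9), heading=90, pen down
BK 14.3: (-2,-9) -> (-2,-23.3) [heading=90, draw]
FD 4.8: (-2,-23.3) -> (-2,-18.5) [heading=90, draw]
FD 5.5: (-2,-18.5) -> (-2,-13) [heading=90, draw]
RT 180: heading 90 -> 270
REPEAT 2 [
  -- iteration 1/2 --
  LT 90: heading 270 -> 0
  RT 180: heading 0 -> 180
  -- iteration 2/2 --
  LT 90: heading 180 -> 270
  RT 180: heading 270 -> 90
]
LT 90: heading 90 -> 180
BK 6.5: (-2,-13) -> (4.5,-13) [heading=180, draw]
BK 3.6: (4.5,-13) -> (8.1,-13) [heading=180, draw]
FD 2.6: (8.1,-13) -> (5.5,-13) [heading=180, draw]
Final: pos=(5.5,-13), heading=180, 6 segment(s) drawn

Start position: (-2, -9)
Final position: (5.5, -13)
Distance = 8.5; >= 1e-6 -> NOT closed

Answer: no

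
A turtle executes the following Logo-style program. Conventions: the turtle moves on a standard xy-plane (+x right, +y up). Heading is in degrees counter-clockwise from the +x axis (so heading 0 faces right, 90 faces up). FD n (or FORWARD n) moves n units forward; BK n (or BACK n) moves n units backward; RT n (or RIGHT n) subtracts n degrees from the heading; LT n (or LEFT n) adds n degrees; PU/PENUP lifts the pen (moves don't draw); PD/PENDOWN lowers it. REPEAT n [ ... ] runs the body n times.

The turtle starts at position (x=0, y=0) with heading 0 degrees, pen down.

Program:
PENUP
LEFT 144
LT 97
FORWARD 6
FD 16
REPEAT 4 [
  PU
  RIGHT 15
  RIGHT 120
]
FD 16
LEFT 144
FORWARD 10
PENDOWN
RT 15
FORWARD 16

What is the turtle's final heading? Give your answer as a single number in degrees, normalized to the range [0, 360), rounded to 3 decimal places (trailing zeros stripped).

Executing turtle program step by step:
Start: pos=(0,0), heading=0, pen down
PU: pen up
LT 144: heading 0 -> 144
LT 97: heading 144 -> 241
FD 6: (0,0) -> (-2.909,-5.248) [heading=241, move]
FD 16: (-2.909,-5.248) -> (-10.666,-19.242) [heading=241, move]
REPEAT 4 [
  -- iteration 1/4 --
  PU: pen up
  RT 15: heading 241 -> 226
  RT 120: heading 226 -> 106
  -- iteration 2/4 --
  PU: pen up
  RT 15: heading 106 -> 91
  RT 120: heading 91 -> 331
  -- iteration 3/4 --
  PU: pen up
  RT 15: heading 331 -> 316
  RT 120: heading 316 -> 196
  -- iteration 4/4 --
  PU: pen up
  RT 15: heading 196 -> 181
  RT 120: heading 181 -> 61
]
FD 16: (-10.666,-19.242) -> (-2.909,-5.248) [heading=61, move]
LT 144: heading 61 -> 205
FD 10: (-2.909,-5.248) -> (-11.972,-9.474) [heading=205, move]
PD: pen down
RT 15: heading 205 -> 190
FD 16: (-11.972,-9.474) -> (-27.729,-12.252) [heading=190, draw]
Final: pos=(-27.729,-12.252), heading=190, 1 segment(s) drawn

Answer: 190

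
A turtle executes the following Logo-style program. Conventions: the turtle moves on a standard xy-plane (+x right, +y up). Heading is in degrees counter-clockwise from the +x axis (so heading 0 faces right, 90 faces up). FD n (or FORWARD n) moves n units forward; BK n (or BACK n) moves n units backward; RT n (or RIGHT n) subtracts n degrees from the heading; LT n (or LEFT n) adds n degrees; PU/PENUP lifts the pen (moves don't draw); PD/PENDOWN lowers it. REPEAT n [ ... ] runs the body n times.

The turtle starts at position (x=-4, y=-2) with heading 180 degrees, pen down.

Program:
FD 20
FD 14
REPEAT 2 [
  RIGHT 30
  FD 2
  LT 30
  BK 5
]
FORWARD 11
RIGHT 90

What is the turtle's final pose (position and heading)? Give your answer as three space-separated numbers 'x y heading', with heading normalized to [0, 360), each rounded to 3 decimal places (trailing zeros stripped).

Executing turtle program step by step:
Start: pos=(-4,-2), heading=180, pen down
FD 20: (-4,-2) -> (-24,-2) [heading=180, draw]
FD 14: (-24,-2) -> (-38,-2) [heading=180, draw]
REPEAT 2 [
  -- iteration 1/2 --
  RT 30: heading 180 -> 150
  FD 2: (-38,-2) -> (-39.732,-1) [heading=150, draw]
  LT 30: heading 150 -> 180
  BK 5: (-39.732,-1) -> (-34.732,-1) [heading=180, draw]
  -- iteration 2/2 --
  RT 30: heading 180 -> 150
  FD 2: (-34.732,-1) -> (-36.464,0) [heading=150, draw]
  LT 30: heading 150 -> 180
  BK 5: (-36.464,0) -> (-31.464,0) [heading=180, draw]
]
FD 11: (-31.464,0) -> (-42.464,0) [heading=180, draw]
RT 90: heading 180 -> 90
Final: pos=(-42.464,0), heading=90, 7 segment(s) drawn

Answer: -42.464 0 90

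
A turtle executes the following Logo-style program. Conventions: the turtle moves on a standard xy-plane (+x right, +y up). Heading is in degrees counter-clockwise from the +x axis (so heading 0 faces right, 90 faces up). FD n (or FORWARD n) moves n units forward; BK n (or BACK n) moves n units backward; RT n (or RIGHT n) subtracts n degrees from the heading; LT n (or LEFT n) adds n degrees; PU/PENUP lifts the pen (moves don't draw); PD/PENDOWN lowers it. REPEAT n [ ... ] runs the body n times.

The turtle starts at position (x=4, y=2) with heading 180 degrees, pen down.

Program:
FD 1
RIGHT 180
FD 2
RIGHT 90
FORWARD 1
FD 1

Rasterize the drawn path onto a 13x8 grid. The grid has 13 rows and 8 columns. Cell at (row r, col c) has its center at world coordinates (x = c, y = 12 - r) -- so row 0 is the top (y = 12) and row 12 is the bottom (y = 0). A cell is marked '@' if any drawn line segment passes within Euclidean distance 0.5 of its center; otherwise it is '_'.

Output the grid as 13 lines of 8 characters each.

Answer: ________
________
________
________
________
________
________
________
________
________
___@@@__
_____@__
_____@__

Derivation:
Segment 0: (4,2) -> (3,2)
Segment 1: (3,2) -> (5,2)
Segment 2: (5,2) -> (5,1)
Segment 3: (5,1) -> (5,0)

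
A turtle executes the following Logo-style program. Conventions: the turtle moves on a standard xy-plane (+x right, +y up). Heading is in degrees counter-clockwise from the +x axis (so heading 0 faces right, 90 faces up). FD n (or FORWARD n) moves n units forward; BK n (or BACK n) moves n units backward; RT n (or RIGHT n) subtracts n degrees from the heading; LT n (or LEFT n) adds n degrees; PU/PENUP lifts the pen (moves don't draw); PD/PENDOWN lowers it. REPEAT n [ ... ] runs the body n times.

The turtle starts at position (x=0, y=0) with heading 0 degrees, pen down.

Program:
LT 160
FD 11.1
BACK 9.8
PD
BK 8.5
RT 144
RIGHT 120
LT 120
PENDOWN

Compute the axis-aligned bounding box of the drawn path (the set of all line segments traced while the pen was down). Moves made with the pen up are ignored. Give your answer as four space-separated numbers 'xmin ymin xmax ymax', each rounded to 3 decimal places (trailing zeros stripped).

Answer: -10.431 -2.463 6.766 3.796

Derivation:
Executing turtle program step by step:
Start: pos=(0,0), heading=0, pen down
LT 160: heading 0 -> 160
FD 11.1: (0,0) -> (-10.431,3.796) [heading=160, draw]
BK 9.8: (-10.431,3.796) -> (-1.222,0.445) [heading=160, draw]
PD: pen down
BK 8.5: (-1.222,0.445) -> (6.766,-2.463) [heading=160, draw]
RT 144: heading 160 -> 16
RT 120: heading 16 -> 256
LT 120: heading 256 -> 16
PD: pen down
Final: pos=(6.766,-2.463), heading=16, 3 segment(s) drawn

Segment endpoints: x in {-10.431, -1.222, 0, 6.766}, y in {-2.463, 0, 0.445, 3.796}
xmin=-10.431, ymin=-2.463, xmax=6.766, ymax=3.796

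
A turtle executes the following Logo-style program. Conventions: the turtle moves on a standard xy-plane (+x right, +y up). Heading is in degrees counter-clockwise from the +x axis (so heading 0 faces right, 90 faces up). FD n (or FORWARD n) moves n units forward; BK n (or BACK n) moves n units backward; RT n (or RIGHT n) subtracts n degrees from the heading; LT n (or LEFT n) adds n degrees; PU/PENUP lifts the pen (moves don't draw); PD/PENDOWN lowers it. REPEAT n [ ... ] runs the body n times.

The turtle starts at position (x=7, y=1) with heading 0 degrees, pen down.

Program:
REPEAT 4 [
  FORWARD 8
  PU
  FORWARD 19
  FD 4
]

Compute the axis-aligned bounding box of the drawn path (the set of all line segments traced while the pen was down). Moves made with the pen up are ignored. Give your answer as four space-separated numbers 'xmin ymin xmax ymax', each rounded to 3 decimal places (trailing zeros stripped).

Answer: 7 1 15 1

Derivation:
Executing turtle program step by step:
Start: pos=(7,1), heading=0, pen down
REPEAT 4 [
  -- iteration 1/4 --
  FD 8: (7,1) -> (15,1) [heading=0, draw]
  PU: pen up
  FD 19: (15,1) -> (34,1) [heading=0, move]
  FD 4: (34,1) -> (38,1) [heading=0, move]
  -- iteration 2/4 --
  FD 8: (38,1) -> (46,1) [heading=0, move]
  PU: pen up
  FD 19: (46,1) -> (65,1) [heading=0, move]
  FD 4: (65,1) -> (69,1) [heading=0, move]
  -- iteration 3/4 --
  FD 8: (69,1) -> (77,1) [heading=0, move]
  PU: pen up
  FD 19: (77,1) -> (96,1) [heading=0, move]
  FD 4: (96,1) -> (100,1) [heading=0, move]
  -- iteration 4/4 --
  FD 8: (100,1) -> (108,1) [heading=0, move]
  PU: pen up
  FD 19: (108,1) -> (127,1) [heading=0, move]
  FD 4: (127,1) -> (131,1) [heading=0, move]
]
Final: pos=(131,1), heading=0, 1 segment(s) drawn

Segment endpoints: x in {7, 15}, y in {1}
xmin=7, ymin=1, xmax=15, ymax=1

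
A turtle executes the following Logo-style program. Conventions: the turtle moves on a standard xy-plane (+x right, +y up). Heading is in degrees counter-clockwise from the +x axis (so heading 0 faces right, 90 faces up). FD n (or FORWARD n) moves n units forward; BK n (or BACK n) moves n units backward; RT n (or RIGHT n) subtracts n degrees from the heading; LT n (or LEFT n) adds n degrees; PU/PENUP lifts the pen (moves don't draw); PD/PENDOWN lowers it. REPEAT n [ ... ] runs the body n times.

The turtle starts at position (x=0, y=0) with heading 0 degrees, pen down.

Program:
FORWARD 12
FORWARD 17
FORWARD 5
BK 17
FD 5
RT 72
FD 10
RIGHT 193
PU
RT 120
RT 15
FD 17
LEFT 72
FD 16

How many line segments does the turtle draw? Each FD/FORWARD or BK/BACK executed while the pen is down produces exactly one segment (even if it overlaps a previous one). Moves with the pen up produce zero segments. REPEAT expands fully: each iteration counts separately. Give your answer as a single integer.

Executing turtle program step by step:
Start: pos=(0,0), heading=0, pen down
FD 12: (0,0) -> (12,0) [heading=0, draw]
FD 17: (12,0) -> (29,0) [heading=0, draw]
FD 5: (29,0) -> (34,0) [heading=0, draw]
BK 17: (34,0) -> (17,0) [heading=0, draw]
FD 5: (17,0) -> (22,0) [heading=0, draw]
RT 72: heading 0 -> 288
FD 10: (22,0) -> (25.09,-9.511) [heading=288, draw]
RT 193: heading 288 -> 95
PU: pen up
RT 120: heading 95 -> 335
RT 15: heading 335 -> 320
FD 17: (25.09,-9.511) -> (38.113,-20.438) [heading=320, move]
LT 72: heading 320 -> 32
FD 16: (38.113,-20.438) -> (51.682,-11.959) [heading=32, move]
Final: pos=(51.682,-11.959), heading=32, 6 segment(s) drawn
Segments drawn: 6

Answer: 6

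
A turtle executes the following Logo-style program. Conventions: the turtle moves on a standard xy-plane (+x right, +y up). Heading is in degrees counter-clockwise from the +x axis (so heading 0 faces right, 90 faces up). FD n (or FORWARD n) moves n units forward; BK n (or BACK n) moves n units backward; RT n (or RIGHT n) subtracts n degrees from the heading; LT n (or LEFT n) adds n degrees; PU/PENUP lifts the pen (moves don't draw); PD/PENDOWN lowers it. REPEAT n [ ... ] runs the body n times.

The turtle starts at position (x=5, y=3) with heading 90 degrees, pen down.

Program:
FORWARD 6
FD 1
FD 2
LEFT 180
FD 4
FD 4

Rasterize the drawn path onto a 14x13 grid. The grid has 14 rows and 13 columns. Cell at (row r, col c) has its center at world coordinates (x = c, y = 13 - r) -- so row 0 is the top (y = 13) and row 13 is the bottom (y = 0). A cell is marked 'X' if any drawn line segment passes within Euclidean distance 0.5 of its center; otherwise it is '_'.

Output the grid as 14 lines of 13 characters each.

Segment 0: (5,3) -> (5,9)
Segment 1: (5,9) -> (5,10)
Segment 2: (5,10) -> (5,12)
Segment 3: (5,12) -> (5,8)
Segment 4: (5,8) -> (5,4)

Answer: _____________
_____X_______
_____X_______
_____X_______
_____X_______
_____X_______
_____X_______
_____X_______
_____X_______
_____X_______
_____X_______
_____________
_____________
_____________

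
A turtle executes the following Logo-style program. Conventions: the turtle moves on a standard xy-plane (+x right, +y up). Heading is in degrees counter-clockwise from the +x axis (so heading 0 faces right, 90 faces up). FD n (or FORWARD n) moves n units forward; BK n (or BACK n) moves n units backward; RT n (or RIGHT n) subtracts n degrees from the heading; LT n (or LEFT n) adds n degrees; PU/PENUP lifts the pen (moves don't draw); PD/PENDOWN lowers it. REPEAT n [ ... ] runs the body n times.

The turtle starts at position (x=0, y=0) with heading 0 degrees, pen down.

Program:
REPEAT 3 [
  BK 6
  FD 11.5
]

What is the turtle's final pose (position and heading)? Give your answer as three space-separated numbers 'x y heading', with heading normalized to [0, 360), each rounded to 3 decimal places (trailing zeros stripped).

Executing turtle program step by step:
Start: pos=(0,0), heading=0, pen down
REPEAT 3 [
  -- iteration 1/3 --
  BK 6: (0,0) -> (-6,0) [heading=0, draw]
  FD 11.5: (-6,0) -> (5.5,0) [heading=0, draw]
  -- iteration 2/3 --
  BK 6: (5.5,0) -> (-0.5,0) [heading=0, draw]
  FD 11.5: (-0.5,0) -> (11,0) [heading=0, draw]
  -- iteration 3/3 --
  BK 6: (11,0) -> (5,0) [heading=0, draw]
  FD 11.5: (5,0) -> (16.5,0) [heading=0, draw]
]
Final: pos=(16.5,0), heading=0, 6 segment(s) drawn

Answer: 16.5 0 0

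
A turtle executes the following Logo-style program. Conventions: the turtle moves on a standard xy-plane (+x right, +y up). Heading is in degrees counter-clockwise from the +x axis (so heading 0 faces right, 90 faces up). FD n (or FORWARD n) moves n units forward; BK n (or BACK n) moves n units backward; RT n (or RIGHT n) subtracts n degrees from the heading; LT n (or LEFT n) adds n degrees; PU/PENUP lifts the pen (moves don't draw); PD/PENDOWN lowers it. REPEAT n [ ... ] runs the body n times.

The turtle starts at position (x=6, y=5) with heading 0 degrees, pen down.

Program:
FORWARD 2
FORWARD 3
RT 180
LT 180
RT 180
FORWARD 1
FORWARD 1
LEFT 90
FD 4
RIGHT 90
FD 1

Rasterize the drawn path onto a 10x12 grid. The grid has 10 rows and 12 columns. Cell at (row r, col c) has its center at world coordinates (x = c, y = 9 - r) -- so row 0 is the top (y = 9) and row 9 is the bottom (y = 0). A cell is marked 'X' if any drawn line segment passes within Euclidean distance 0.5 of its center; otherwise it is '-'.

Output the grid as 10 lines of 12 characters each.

Segment 0: (6,5) -> (8,5)
Segment 1: (8,5) -> (11,5)
Segment 2: (11,5) -> (10,5)
Segment 3: (10,5) -> (9,5)
Segment 4: (9,5) -> (9,1)
Segment 5: (9,1) -> (8,1)

Answer: ------------
------------
------------
------------
------XXXXXX
---------X--
---------X--
---------X--
--------XX--
------------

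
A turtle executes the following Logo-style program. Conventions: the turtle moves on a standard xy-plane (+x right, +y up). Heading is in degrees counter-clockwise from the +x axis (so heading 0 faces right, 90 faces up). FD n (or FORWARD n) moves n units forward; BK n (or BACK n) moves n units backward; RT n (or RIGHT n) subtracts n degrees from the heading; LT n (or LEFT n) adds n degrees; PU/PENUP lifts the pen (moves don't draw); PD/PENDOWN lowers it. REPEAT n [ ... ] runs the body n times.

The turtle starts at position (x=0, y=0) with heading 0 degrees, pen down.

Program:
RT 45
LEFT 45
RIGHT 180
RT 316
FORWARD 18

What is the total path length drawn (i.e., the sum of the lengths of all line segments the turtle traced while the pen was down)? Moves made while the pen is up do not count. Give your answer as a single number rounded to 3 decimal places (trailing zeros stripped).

Answer: 18

Derivation:
Executing turtle program step by step:
Start: pos=(0,0), heading=0, pen down
RT 45: heading 0 -> 315
LT 45: heading 315 -> 0
RT 180: heading 0 -> 180
RT 316: heading 180 -> 224
FD 18: (0,0) -> (-12.948,-12.504) [heading=224, draw]
Final: pos=(-12.948,-12.504), heading=224, 1 segment(s) drawn

Segment lengths:
  seg 1: (0,0) -> (-12.948,-12.504), length = 18
Total = 18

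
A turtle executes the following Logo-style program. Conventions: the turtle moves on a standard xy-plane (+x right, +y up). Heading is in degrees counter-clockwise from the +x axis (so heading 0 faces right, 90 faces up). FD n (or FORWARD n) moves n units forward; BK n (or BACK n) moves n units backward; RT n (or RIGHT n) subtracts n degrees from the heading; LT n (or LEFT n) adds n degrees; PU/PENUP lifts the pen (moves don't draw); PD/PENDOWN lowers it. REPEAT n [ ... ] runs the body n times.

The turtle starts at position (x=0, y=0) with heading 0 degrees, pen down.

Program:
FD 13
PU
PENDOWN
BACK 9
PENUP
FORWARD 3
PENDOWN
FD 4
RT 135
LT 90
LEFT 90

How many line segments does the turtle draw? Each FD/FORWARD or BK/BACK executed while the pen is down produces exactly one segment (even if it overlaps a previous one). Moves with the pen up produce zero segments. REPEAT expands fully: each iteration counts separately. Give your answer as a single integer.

Executing turtle program step by step:
Start: pos=(0,0), heading=0, pen down
FD 13: (0,0) -> (13,0) [heading=0, draw]
PU: pen up
PD: pen down
BK 9: (13,0) -> (4,0) [heading=0, draw]
PU: pen up
FD 3: (4,0) -> (7,0) [heading=0, move]
PD: pen down
FD 4: (7,0) -> (11,0) [heading=0, draw]
RT 135: heading 0 -> 225
LT 90: heading 225 -> 315
LT 90: heading 315 -> 45
Final: pos=(11,0), heading=45, 3 segment(s) drawn
Segments drawn: 3

Answer: 3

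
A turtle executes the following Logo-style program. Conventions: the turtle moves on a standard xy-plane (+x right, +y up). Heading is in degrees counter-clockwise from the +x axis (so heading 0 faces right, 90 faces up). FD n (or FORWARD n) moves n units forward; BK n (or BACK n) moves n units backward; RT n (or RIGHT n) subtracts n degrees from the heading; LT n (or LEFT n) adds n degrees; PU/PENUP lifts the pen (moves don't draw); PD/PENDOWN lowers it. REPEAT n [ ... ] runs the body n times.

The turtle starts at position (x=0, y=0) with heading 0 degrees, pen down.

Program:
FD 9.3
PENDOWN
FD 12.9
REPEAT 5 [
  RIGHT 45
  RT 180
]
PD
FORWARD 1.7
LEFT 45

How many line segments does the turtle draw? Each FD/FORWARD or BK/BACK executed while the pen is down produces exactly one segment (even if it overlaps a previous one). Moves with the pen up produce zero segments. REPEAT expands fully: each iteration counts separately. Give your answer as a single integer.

Answer: 3

Derivation:
Executing turtle program step by step:
Start: pos=(0,0), heading=0, pen down
FD 9.3: (0,0) -> (9.3,0) [heading=0, draw]
PD: pen down
FD 12.9: (9.3,0) -> (22.2,0) [heading=0, draw]
REPEAT 5 [
  -- iteration 1/5 --
  RT 45: heading 0 -> 315
  RT 180: heading 315 -> 135
  -- iteration 2/5 --
  RT 45: heading 135 -> 90
  RT 180: heading 90 -> 270
  -- iteration 3/5 --
  RT 45: heading 270 -> 225
  RT 180: heading 225 -> 45
  -- iteration 4/5 --
  RT 45: heading 45 -> 0
  RT 180: heading 0 -> 180
  -- iteration 5/5 --
  RT 45: heading 180 -> 135
  RT 180: heading 135 -> 315
]
PD: pen down
FD 1.7: (22.2,0) -> (23.402,-1.202) [heading=315, draw]
LT 45: heading 315 -> 0
Final: pos=(23.402,-1.202), heading=0, 3 segment(s) drawn
Segments drawn: 3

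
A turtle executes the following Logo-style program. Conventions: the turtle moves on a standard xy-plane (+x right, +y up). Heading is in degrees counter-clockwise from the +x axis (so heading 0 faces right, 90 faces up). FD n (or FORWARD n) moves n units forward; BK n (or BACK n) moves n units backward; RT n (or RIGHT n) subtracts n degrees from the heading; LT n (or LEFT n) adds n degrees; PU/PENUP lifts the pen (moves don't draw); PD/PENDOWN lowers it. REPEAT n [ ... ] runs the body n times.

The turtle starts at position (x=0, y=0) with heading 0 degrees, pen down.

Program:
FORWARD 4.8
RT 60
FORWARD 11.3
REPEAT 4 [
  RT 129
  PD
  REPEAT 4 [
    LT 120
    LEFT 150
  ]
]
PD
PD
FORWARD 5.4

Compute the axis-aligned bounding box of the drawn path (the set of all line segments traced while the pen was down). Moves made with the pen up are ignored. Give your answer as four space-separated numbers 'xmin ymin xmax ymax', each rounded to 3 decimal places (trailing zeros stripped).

Answer: 0 -9.786 10.45 0

Derivation:
Executing turtle program step by step:
Start: pos=(0,0), heading=0, pen down
FD 4.8: (0,0) -> (4.8,0) [heading=0, draw]
RT 60: heading 0 -> 300
FD 11.3: (4.8,0) -> (10.45,-9.786) [heading=300, draw]
REPEAT 4 [
  -- iteration 1/4 --
  RT 129: heading 300 -> 171
  PD: pen down
  REPEAT 4 [
    -- iteration 1/4 --
    LT 120: heading 171 -> 291
    LT 150: heading 291 -> 81
    -- iteration 2/4 --
    LT 120: heading 81 -> 201
    LT 150: heading 201 -> 351
    -- iteration 3/4 --
    LT 120: heading 351 -> 111
    LT 150: heading 111 -> 261
    -- iteration 4/4 --
    LT 120: heading 261 -> 21
    LT 150: heading 21 -> 171
  ]
  -- iteration 2/4 --
  RT 129: heading 171 -> 42
  PD: pen down
  REPEAT 4 [
    -- iteration 1/4 --
    LT 120: heading 42 -> 162
    LT 150: heading 162 -> 312
    -- iteration 2/4 --
    LT 120: heading 312 -> 72
    LT 150: heading 72 -> 222
    -- iteration 3/4 --
    LT 120: heading 222 -> 342
    LT 150: heading 342 -> 132
    -- iteration 4/4 --
    LT 120: heading 132 -> 252
    LT 150: heading 252 -> 42
  ]
  -- iteration 3/4 --
  RT 129: heading 42 -> 273
  PD: pen down
  REPEAT 4 [
    -- iteration 1/4 --
    LT 120: heading 273 -> 33
    LT 150: heading 33 -> 183
    -- iteration 2/4 --
    LT 120: heading 183 -> 303
    LT 150: heading 303 -> 93
    -- iteration 3/4 --
    LT 120: heading 93 -> 213
    LT 150: heading 213 -> 3
    -- iteration 4/4 --
    LT 120: heading 3 -> 123
    LT 150: heading 123 -> 273
  ]
  -- iteration 4/4 --
  RT 129: heading 273 -> 144
  PD: pen down
  REPEAT 4 [
    -- iteration 1/4 --
    LT 120: heading 144 -> 264
    LT 150: heading 264 -> 54
    -- iteration 2/4 --
    LT 120: heading 54 -> 174
    LT 150: heading 174 -> 324
    -- iteration 3/4 --
    LT 120: heading 324 -> 84
    LT 150: heading 84 -> 234
    -- iteration 4/4 --
    LT 120: heading 234 -> 354
    LT 150: heading 354 -> 144
  ]
]
PD: pen down
PD: pen down
FD 5.4: (10.45,-9.786) -> (6.081,-6.612) [heading=144, draw]
Final: pos=(6.081,-6.612), heading=144, 3 segment(s) drawn

Segment endpoints: x in {0, 4.8, 6.081, 10.45}, y in {-9.786, -6.612, 0}
xmin=0, ymin=-9.786, xmax=10.45, ymax=0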